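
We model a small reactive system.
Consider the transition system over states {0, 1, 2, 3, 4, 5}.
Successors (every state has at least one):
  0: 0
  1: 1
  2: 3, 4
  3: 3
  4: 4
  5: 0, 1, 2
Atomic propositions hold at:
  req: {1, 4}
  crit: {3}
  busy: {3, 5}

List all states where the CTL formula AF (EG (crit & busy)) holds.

{3}

Sat(crit & busy) = {3}
EG (crit & busy): greatest fixpoint, start Z0 = {3}, keep only states in Sat with some successor in Z. Already a fixed point.
Sat(EG (crit & busy)) = {3}
AF (EG (crit & busy)): least fixpoint, start Z0 = {3}, add states with every successor in Z. Already a fixed point.
Sat(AF (EG (crit & busy))) = {3}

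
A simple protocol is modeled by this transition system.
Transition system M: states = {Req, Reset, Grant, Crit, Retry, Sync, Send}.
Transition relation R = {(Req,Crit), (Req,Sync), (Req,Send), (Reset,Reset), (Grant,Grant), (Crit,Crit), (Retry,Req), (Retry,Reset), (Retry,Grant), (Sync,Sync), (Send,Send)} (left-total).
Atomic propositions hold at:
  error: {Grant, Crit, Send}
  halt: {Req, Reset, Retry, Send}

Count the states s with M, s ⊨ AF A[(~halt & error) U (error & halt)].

1

Sat(~halt) = {Grant, Crit, Sync}
Sat(~halt & error) = {Grant, Crit}
Sat(error & halt) = {Send}
A[(~halt & error) U (error & halt)]: least fixpoint, start Z0 = Sat((error & halt)) = {Send}, add states in Sat(~halt & error) with every successor in Z. Already a fixed point.
Sat(A[(~halt & error) U (error & halt)]) = {Send}
AF A[(~halt & error) U (error & halt)]: least fixpoint, start Z0 = {Send}, add states with every successor in Z. Already a fixed point.
Sat(AF A[(~halt & error) U (error & halt)]) = {Send}
|Sat(AF A[(~halt & error) U (error & halt)])| = |{Send}| = 1.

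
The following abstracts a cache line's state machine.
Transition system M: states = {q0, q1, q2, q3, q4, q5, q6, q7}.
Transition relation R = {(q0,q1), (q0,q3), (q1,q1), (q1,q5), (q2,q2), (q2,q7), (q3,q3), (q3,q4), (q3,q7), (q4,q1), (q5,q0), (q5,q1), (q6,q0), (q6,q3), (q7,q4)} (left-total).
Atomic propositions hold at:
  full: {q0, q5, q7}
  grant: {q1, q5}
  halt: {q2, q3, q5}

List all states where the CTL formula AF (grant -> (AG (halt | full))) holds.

{q0, q2, q3, q4, q6, q7}

Sat(halt | full) = {q0, q2, q3, q5, q7}
AG (halt | full): greatest fixpoint, start Z0 = {q0, q2, q3, q5, q7}, keep only states in Sat with every successor in Z. Z1 = {q2}; Z2 = ∅; fixed.
Sat(AG (halt | full)) = ∅
Sat(grant -> (AG (halt | full))) = {q0, q2, q3, q4, q6, q7}
AF (grant -> (AG (halt | full))): least fixpoint, start Z0 = {q0, q2, q3, q4, q6, q7}, add states with every successor in Z. Already a fixed point.
Sat(AF (grant -> (AG (halt | full)))) = {q0, q2, q3, q4, q6, q7}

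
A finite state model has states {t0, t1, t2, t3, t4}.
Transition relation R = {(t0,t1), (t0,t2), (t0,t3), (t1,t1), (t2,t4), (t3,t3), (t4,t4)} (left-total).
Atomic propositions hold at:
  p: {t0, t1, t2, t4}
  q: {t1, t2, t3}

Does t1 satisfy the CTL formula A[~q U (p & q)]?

Yes

Sat(~q) = {t0, t4}
Sat(p & q) = {t1, t2}
A[~q U (p & q)]: least fixpoint, start Z0 = Sat((p & q)) = {t1, t2}, add states in Sat(~q) with every successor in Z. Already a fixed point.
Sat(A[~q U (p & q)]) = {t1, t2}
t1 ∈ Sat(A[~q U (p & q)]) = {t1, t2}, so the formula holds at t1.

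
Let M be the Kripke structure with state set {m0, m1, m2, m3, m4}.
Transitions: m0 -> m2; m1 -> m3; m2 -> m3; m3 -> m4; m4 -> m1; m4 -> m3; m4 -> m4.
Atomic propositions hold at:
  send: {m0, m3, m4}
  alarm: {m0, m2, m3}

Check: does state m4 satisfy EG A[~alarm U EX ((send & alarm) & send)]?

Yes

Sat(~alarm) = {m1, m4}
Sat(send & alarm) = {m0, m3}
Sat((send & alarm) & send) = {m0, m3}
Sat(EX ((send & alarm) & send)) = {s : some successor in {m0, m3}} = {m1, m2, m4}
A[~alarm U EX ((send & alarm) & send)]: least fixpoint, start Z0 = Sat(EX ((send & alarm) & send)) = {m1, m2, m4}, add states in Sat(~alarm) with every successor in Z. Already a fixed point.
Sat(A[~alarm U EX ((send & alarm) & send)]) = {m1, m2, m4}
EG A[~alarm U EX ((send & alarm) & send)]: greatest fixpoint, start Z0 = {m1, m2, m4}, keep only states in Sat with some successor in Z. Z1 = {m4}; fixed.
Sat(EG A[~alarm U EX ((send & alarm) & send)]) = {m4}
m4 ∈ Sat(EG A[~alarm U EX ((send & alarm) & send)]) = {m4}, so the formula holds at m4.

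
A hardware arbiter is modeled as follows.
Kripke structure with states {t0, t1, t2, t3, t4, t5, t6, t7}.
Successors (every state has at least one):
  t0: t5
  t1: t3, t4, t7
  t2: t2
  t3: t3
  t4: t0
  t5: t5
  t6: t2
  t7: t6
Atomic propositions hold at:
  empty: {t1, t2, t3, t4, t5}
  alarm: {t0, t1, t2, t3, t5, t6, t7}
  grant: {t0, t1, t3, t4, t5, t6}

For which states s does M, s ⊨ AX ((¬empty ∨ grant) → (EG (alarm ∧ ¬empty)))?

Sat(¬empty) = {t0, t6, t7}
Sat(¬empty ∨ grant) = {t0, t1, t3, t4, t5, t6, t7}
Sat(alarm ∧ ¬empty) = {t0, t6, t7}
EG (alarm ∧ ¬empty): greatest fixpoint, start Z0 = {t0, t6, t7}, keep only states in Sat with some successor in Z. Z1 = {t7}; Z2 = ∅; fixed.
Sat(EG (alarm ∧ ¬empty)) = ∅
Sat((¬empty ∨ grant) → (EG (alarm ∧ ¬empty))) = {t2}
Sat(AX ((¬empty ∨ grant) → (EG (alarm ∧ ¬empty)))) = {s : every successor in {t2}} = {t2, t6}

{t2, t6}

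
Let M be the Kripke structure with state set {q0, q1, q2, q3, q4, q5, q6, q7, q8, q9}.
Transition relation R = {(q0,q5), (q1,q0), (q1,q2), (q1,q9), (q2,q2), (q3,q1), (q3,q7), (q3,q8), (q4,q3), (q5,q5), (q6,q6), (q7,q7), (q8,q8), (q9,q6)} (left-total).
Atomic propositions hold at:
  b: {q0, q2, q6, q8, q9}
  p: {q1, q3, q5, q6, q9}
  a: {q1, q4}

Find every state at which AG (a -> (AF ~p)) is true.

{q0, q2, q5, q6, q7, q8, q9}

Sat(~p) = {q0, q2, q4, q7, q8}
AF ~p: least fixpoint, start Z0 = {q0, q2, q4, q7, q8}, add states with every successor in Z. Already a fixed point.
Sat(AF ~p) = {q0, q2, q4, q7, q8}
Sat(a -> (AF ~p)) = {q0, q2, q3, q4, q5, q6, q7, q8, q9}
AG (a -> (AF ~p)): greatest fixpoint, start Z0 = {q0, q2, q3, q4, q5, q6, q7, q8, q9}, keep only states in Sat with every successor in Z. Z1 = {q0, q2, q4, q5, q6, q7, q8, q9}; Z2 = {q0, q2, q5, q6, q7, q8, q9}; fixed.
Sat(AG (a -> (AF ~p))) = {q0, q2, q5, q6, q7, q8, q9}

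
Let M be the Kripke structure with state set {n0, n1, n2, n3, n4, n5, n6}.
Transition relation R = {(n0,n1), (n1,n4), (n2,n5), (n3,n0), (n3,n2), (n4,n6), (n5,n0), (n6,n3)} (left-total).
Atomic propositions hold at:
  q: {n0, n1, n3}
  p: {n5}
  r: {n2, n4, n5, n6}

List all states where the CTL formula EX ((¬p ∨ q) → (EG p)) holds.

Sat(¬p) = {n0, n1, n2, n3, n4, n6}
Sat(¬p ∨ q) = {n0, n1, n2, n3, n4, n6}
EG p: greatest fixpoint, start Z0 = {n5}, keep only states in Sat with some successor in Z. Z1 = ∅; fixed.
Sat(EG p) = ∅
Sat((¬p ∨ q) → (EG p)) = {n5}
Sat(EX ((¬p ∨ q) → (EG p))) = {s : some successor in {n5}} = {n2}

{n2}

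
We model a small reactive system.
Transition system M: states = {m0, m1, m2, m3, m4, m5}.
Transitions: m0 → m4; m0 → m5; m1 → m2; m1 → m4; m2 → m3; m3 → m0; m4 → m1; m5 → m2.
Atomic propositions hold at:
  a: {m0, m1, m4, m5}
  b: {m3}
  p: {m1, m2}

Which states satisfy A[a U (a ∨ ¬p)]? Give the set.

Sat(¬p) = {m0, m3, m4, m5}
Sat(a ∨ ¬p) = {m0, m1, m3, m4, m5}
A[a U (a ∨ ¬p)]: least fixpoint, start Z0 = Sat((a ∨ ¬p)) = {m0, m1, m3, m4, m5}, add states in Sat(a) with every successor in Z. Already a fixed point.
Sat(A[a U (a ∨ ¬p)]) = {m0, m1, m3, m4, m5}

{m0, m1, m3, m4, m5}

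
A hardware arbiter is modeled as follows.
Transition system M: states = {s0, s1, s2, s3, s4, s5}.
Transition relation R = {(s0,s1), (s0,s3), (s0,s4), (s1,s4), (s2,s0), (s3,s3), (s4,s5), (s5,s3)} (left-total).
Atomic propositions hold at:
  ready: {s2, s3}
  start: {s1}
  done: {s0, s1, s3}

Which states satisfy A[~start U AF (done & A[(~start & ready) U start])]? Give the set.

Sat(~start) = {s0, s2, s3, s4, s5}
Sat(~start & ready) = {s2, s3}
A[(~start & ready) U start]: least fixpoint, start Z0 = Sat(start) = {s1}, add states in Sat(~start & ready) with every successor in Z. Already a fixed point.
Sat(A[(~start & ready) U start]) = {s1}
Sat(done & A[(~start & ready) U start]) = {s1}
AF (done & A[(~start & ready) U start]): least fixpoint, start Z0 = {s1}, add states with every successor in Z. Already a fixed point.
Sat(AF (done & A[(~start & ready) U start])) = {s1}
A[~start U AF (done & A[(~start & ready) U start])]: least fixpoint, start Z0 = Sat(AF (done & A[(~start & ready) U start])) = {s1}, add states in Sat(~start) with every successor in Z. Already a fixed point.
Sat(A[~start U AF (done & A[(~start & ready) U start])]) = {s1}

{s1}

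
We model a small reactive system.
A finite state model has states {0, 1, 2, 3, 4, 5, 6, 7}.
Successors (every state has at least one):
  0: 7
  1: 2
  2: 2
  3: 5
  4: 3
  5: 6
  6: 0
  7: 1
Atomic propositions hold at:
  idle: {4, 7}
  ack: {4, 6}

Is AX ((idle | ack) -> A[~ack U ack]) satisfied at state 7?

Yes

Sat(idle | ack) = {4, 6, 7}
Sat(~ack) = {0, 1, 2, 3, 5, 7}
A[~ack U ack]: least fixpoint, start Z0 = Sat(ack) = {4, 6}, add states in Sat(~ack) with every successor in Z. Z1 = {4, 5, 6}; Z2 = {3, 4, 5, 6}; fixed.
Sat(A[~ack U ack]) = {3, 4, 5, 6}
Sat((idle | ack) -> A[~ack U ack]) = {0, 1, 2, 3, 4, 5, 6}
Sat(AX ((idle | ack) -> A[~ack U ack])) = {s : every successor in {0, 1, 2, 3, 4, 5, 6}} = {1, 2, 3, 4, 5, 6, 7}
7 ∈ Sat(AX ((idle | ack) -> A[~ack U ack])) = {1, 2, 3, 4, 5, 6, 7}, so the formula holds at 7.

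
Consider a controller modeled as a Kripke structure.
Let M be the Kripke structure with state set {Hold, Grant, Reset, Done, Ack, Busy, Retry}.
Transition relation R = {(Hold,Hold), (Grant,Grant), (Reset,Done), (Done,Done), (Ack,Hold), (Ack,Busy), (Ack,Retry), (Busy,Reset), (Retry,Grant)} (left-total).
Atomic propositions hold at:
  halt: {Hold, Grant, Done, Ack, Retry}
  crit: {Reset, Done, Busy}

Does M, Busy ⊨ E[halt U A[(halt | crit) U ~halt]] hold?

Yes

Sat(halt | crit) = {Hold, Grant, Reset, Done, Ack, Busy, Retry}
Sat(~halt) = {Reset, Busy}
A[(halt | crit) U ~halt]: least fixpoint, start Z0 = Sat(~halt) = {Reset, Busy}, add states in Sat(halt | crit) with every successor in Z. Already a fixed point.
Sat(A[(halt | crit) U ~halt]) = {Reset, Busy}
E[halt U A[(halt | crit) U ~halt]]: least fixpoint, start Z0 = Sat(A[(halt | crit) U ~halt]) = {Reset, Busy}, add states in Sat(halt) with some successor in Z. Z1 = {Reset, Ack, Busy}; fixed.
Sat(E[halt U A[(halt | crit) U ~halt]]) = {Reset, Ack, Busy}
Busy ∈ Sat(E[halt U A[(halt | crit) U ~halt]]) = {Reset, Ack, Busy}, so the formula holds at Busy.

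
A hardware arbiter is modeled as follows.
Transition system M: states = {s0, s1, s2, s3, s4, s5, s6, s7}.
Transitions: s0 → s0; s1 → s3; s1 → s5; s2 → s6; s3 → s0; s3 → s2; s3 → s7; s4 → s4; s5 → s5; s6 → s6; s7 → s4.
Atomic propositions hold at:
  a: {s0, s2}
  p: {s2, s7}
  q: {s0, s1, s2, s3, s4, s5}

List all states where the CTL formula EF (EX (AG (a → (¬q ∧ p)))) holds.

{s1, s2, s3, s4, s5, s6, s7}

Sat(¬q) = {s6, s7}
Sat(¬q ∧ p) = {s7}
Sat(a → (¬q ∧ p)) = {s1, s3, s4, s5, s6, s7}
AG (a → (¬q ∧ p)): greatest fixpoint, start Z0 = {s1, s3, s4, s5, s6, s7}, keep only states in Sat with every successor in Z. Z1 = {s1, s4, s5, s6, s7}; Z2 = {s4, s5, s6, s7}; fixed.
Sat(AG (a → (¬q ∧ p))) = {s4, s5, s6, s7}
Sat(EX (AG (a → (¬q ∧ p)))) = {s : some successor in {s4, s5, s6, s7}} = {s1, s2, s3, s4, s5, s6, s7}
EF (EX (AG (a → (¬q ∧ p)))): least fixpoint, start Z0 = {s1, s2, s3, s4, s5, s6, s7}, add states with some successor in Z. Already a fixed point.
Sat(EF (EX (AG (a → (¬q ∧ p))))) = {s1, s2, s3, s4, s5, s6, s7}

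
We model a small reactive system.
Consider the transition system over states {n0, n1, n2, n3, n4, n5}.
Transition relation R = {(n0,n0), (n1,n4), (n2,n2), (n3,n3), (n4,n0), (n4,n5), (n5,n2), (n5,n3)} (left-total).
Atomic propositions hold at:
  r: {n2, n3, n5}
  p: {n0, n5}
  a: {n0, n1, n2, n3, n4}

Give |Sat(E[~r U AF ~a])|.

3

Sat(~r) = {n0, n1, n4}
Sat(~a) = {n5}
AF ~a: least fixpoint, start Z0 = {n5}, add states with every successor in Z. Already a fixed point.
Sat(AF ~a) = {n5}
E[~r U AF ~a]: least fixpoint, start Z0 = Sat(AF ~a) = {n5}, add states in Sat(~r) with some successor in Z. Z1 = {n4, n5}; Z2 = {n1, n4, n5}; fixed.
Sat(E[~r U AF ~a]) = {n1, n4, n5}
|Sat(E[~r U AF ~a])| = |{n1, n4, n5}| = 3.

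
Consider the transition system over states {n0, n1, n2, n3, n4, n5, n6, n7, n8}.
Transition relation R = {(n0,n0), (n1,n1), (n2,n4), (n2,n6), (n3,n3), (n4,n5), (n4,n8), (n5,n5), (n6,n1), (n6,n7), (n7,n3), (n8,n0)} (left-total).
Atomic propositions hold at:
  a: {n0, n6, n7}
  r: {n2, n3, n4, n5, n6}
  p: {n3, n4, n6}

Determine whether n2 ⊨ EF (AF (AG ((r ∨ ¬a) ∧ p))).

Yes

Sat(¬a) = {n1, n2, n3, n4, n5, n8}
Sat(r ∨ ¬a) = {n1, n2, n3, n4, n5, n6, n8}
Sat((r ∨ ¬a) ∧ p) = {n3, n4, n6}
AG ((r ∨ ¬a) ∧ p): greatest fixpoint, start Z0 = {n3, n4, n6}, keep only states in Sat with every successor in Z. Z1 = {n3}; fixed.
Sat(AG ((r ∨ ¬a) ∧ p)) = {n3}
AF (AG ((r ∨ ¬a) ∧ p)): least fixpoint, start Z0 = {n3}, add states with every successor in Z. Z1 = {n3, n7}; fixed.
Sat(AF (AG ((r ∨ ¬a) ∧ p))) = {n3, n7}
EF (AF (AG ((r ∨ ¬a) ∧ p))): least fixpoint, start Z0 = {n3, n7}, add states with some successor in Z. Z1 = {n3, n6, n7}; Z2 = {n2, n3, n6, n7}; fixed.
Sat(EF (AF (AG ((r ∨ ¬a) ∧ p)))) = {n2, n3, n6, n7}
n2 ∈ Sat(EF (AF (AG ((r ∨ ¬a) ∧ p)))) = {n2, n3, n6, n7}, so the formula holds at n2.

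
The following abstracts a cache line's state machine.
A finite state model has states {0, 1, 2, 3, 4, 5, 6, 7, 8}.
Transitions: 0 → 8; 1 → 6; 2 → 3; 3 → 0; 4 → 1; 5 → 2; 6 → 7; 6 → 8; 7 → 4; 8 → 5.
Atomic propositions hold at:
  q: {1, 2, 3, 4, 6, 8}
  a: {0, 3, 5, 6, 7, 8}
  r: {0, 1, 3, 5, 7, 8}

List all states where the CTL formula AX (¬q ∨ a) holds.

{0, 1, 2, 3, 6, 8}

Sat(¬q) = {0, 5, 7}
Sat(¬q ∨ a) = {0, 3, 5, 6, 7, 8}
Sat(AX (¬q ∨ a)) = {s : every successor in {0, 3, 5, 6, 7, 8}} = {0, 1, 2, 3, 6, 8}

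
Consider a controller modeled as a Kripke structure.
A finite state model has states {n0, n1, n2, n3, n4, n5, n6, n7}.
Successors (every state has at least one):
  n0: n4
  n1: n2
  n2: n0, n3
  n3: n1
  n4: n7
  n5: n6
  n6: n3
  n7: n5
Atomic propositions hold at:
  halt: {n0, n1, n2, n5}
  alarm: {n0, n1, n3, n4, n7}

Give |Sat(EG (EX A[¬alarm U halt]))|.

3

Sat(¬alarm) = {n2, n5, n6}
A[¬alarm U halt]: least fixpoint, start Z0 = Sat(halt) = {n0, n1, n2, n5}, add states in Sat(¬alarm) with every successor in Z. Already a fixed point.
Sat(A[¬alarm U halt]) = {n0, n1, n2, n5}
Sat(EX A[¬alarm U halt]) = {s : some successor in {n0, n1, n2, n5}} = {n1, n2, n3, n7}
EG (EX A[¬alarm U halt]): greatest fixpoint, start Z0 = {n1, n2, n3, n7}, keep only states in Sat with some successor in Z. Z1 = {n1, n2, n3}; fixed.
Sat(EG (EX A[¬alarm U halt])) = {n1, n2, n3}
|Sat(EG (EX A[¬alarm U halt]))| = |{n1, n2, n3}| = 3.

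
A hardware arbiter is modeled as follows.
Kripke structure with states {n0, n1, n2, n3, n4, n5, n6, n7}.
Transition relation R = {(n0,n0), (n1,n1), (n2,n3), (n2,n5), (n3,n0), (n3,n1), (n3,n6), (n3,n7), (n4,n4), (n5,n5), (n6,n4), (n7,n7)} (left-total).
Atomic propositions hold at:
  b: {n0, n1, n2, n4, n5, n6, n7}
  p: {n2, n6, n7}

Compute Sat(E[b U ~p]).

Sat(~p) = {n0, n1, n3, n4, n5}
E[b U ~p]: least fixpoint, start Z0 = Sat(~p) = {n0, n1, n3, n4, n5}, add states in Sat(b) with some successor in Z. Z1 = {n0, n1, n2, n3, n4, n5, n6}; fixed.
Sat(E[b U ~p]) = {n0, n1, n2, n3, n4, n5, n6}

{n0, n1, n2, n3, n4, n5, n6}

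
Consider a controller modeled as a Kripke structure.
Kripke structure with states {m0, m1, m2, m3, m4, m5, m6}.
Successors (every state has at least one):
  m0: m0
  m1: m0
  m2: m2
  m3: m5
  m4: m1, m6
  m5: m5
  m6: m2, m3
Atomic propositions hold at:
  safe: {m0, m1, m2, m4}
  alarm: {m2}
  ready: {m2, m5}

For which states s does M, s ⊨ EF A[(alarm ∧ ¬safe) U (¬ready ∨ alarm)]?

{m0, m1, m2, m3, m4, m6}

Sat(¬safe) = {m3, m5, m6}
Sat(alarm ∧ ¬safe) = ∅
Sat(¬ready) = {m0, m1, m3, m4, m6}
Sat(¬ready ∨ alarm) = {m0, m1, m2, m3, m4, m6}
A[(alarm ∧ ¬safe) U (¬ready ∨ alarm)]: least fixpoint, start Z0 = Sat((¬ready ∨ alarm)) = {m0, m1, m2, m3, m4, m6}, add states in Sat(alarm ∧ ¬safe) with every successor in Z. Already a fixed point.
Sat(A[(alarm ∧ ¬safe) U (¬ready ∨ alarm)]) = {m0, m1, m2, m3, m4, m6}
EF A[(alarm ∧ ¬safe) U (¬ready ∨ alarm)]: least fixpoint, start Z0 = {m0, m1, m2, m3, m4, m6}, add states with some successor in Z. Already a fixed point.
Sat(EF A[(alarm ∧ ¬safe) U (¬ready ∨ alarm)]) = {m0, m1, m2, m3, m4, m6}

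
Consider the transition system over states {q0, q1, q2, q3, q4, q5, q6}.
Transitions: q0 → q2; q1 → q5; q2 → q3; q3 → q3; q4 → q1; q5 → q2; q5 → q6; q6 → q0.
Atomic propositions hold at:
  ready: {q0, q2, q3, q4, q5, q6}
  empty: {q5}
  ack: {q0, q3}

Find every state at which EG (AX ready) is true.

{q0, q1, q2, q3, q5, q6}

Sat(AX ready) = {s : every successor in {q0, q2, q3, q4, q5, q6}} = {q0, q1, q2, q3, q5, q6}
EG (AX ready): greatest fixpoint, start Z0 = {q0, q1, q2, q3, q5, q6}, keep only states in Sat with some successor in Z. Already a fixed point.
Sat(EG (AX ready)) = {q0, q1, q2, q3, q5, q6}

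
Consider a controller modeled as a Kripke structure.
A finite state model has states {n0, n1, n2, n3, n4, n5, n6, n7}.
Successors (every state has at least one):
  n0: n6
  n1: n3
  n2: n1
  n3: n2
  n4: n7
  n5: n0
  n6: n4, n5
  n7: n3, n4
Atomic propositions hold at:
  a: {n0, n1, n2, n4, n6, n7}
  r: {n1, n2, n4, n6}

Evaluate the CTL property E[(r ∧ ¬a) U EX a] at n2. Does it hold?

Yes

Sat(¬a) = {n3, n5}
Sat(r ∧ ¬a) = ∅
Sat(EX a) = {s : some successor in {n0, n1, n2, n4, n6, n7}} = {n0, n2, n3, n4, n5, n6, n7}
E[(r ∧ ¬a) U EX a]: least fixpoint, start Z0 = Sat(EX a) = {n0, n2, n3, n4, n5, n6, n7}, add states in Sat(r ∧ ¬a) with some successor in Z. Already a fixed point.
Sat(E[(r ∧ ¬a) U EX a]) = {n0, n2, n3, n4, n5, n6, n7}
n2 ∈ Sat(E[(r ∧ ¬a) U EX a]) = {n0, n2, n3, n4, n5, n6, n7}, so the formula holds at n2.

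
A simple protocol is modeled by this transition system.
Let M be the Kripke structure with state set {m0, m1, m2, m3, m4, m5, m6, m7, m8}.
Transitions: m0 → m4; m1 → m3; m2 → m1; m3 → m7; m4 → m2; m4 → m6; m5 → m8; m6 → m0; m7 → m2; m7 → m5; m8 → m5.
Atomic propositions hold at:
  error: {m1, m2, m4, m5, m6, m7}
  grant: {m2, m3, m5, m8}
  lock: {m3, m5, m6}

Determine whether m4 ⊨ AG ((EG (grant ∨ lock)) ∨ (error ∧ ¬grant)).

Sat(grant ∨ lock) = {m2, m3, m5, m6, m8}
EG (grant ∨ lock): greatest fixpoint, start Z0 = {m2, m3, m5, m6, m8}, keep only states in Sat with some successor in Z. Z1 = {m5, m8}; fixed.
Sat(EG (grant ∨ lock)) = {m5, m8}
Sat(¬grant) = {m0, m1, m4, m6, m7}
Sat(error ∧ ¬grant) = {m1, m4, m6, m7}
Sat((EG (grant ∨ lock)) ∨ (error ∧ ¬grant)) = {m1, m4, m5, m6, m7, m8}
AG ((EG (grant ∨ lock)) ∨ (error ∧ ¬grant)): greatest fixpoint, start Z0 = {m1, m4, m5, m6, m7, m8}, keep only states in Sat with every successor in Z. Z1 = {m5, m8}; fixed.
Sat(AG ((EG (grant ∨ lock)) ∨ (error ∧ ¬grant))) = {m5, m8}
m4 ∉ Sat(AG ((EG (grant ∨ lock)) ∨ (error ∧ ¬grant))) = {m5, m8}, so the formula does not hold at m4.

No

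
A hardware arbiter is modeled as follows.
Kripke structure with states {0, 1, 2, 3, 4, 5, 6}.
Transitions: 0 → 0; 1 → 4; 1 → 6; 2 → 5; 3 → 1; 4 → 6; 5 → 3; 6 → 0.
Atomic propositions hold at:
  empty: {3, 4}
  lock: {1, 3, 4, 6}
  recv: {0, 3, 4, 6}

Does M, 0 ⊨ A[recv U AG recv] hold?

Yes

AG recv: greatest fixpoint, start Z0 = {0, 3, 4, 6}, keep only states in Sat with every successor in Z. Z1 = {0, 4, 6}; fixed.
Sat(AG recv) = {0, 4, 6}
A[recv U AG recv]: least fixpoint, start Z0 = Sat(AG recv) = {0, 4, 6}, add states in Sat(recv) with every successor in Z. Already a fixed point.
Sat(A[recv U AG recv]) = {0, 4, 6}
0 ∈ Sat(A[recv U AG recv]) = {0, 4, 6}, so the formula holds at 0.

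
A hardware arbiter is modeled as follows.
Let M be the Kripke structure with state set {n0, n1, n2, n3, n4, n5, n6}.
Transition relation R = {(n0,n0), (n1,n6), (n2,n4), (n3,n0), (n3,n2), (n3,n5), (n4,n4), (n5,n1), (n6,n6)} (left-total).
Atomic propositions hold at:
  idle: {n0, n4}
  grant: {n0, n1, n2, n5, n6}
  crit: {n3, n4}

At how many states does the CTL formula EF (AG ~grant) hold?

3

Sat(~grant) = {n3, n4}
AG ~grant: greatest fixpoint, start Z0 = {n3, n4}, keep only states in Sat with every successor in Z. Z1 = {n4}; fixed.
Sat(AG ~grant) = {n4}
EF (AG ~grant): least fixpoint, start Z0 = {n4}, add states with some successor in Z. Z1 = {n2, n4}; Z2 = {n2, n3, n4}; fixed.
Sat(EF (AG ~grant)) = {n2, n3, n4}
|Sat(EF (AG ~grant))| = |{n2, n3, n4}| = 3.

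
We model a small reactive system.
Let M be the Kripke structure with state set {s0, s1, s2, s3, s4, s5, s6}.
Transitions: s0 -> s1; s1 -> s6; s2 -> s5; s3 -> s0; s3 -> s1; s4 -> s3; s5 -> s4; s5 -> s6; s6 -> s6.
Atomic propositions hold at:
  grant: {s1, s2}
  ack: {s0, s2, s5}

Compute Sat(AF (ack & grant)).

{s2}

Sat(ack & grant) = {s2}
AF (ack & grant): least fixpoint, start Z0 = {s2}, add states with every successor in Z. Already a fixed point.
Sat(AF (ack & grant)) = {s2}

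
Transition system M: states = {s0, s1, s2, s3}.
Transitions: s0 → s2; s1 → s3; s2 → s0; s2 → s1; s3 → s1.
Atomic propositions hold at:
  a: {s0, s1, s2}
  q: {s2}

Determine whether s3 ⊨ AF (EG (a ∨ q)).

Sat(a ∨ q) = {s0, s1, s2}
EG (a ∨ q): greatest fixpoint, start Z0 = {s0, s1, s2}, keep only states in Sat with some successor in Z. Z1 = {s0, s2}; fixed.
Sat(EG (a ∨ q)) = {s0, s2}
AF (EG (a ∨ q)): least fixpoint, start Z0 = {s0, s2}, add states with every successor in Z. Already a fixed point.
Sat(AF (EG (a ∨ q))) = {s0, s2}
s3 ∉ Sat(AF (EG (a ∨ q))) = {s0, s2}, so the formula does not hold at s3.

No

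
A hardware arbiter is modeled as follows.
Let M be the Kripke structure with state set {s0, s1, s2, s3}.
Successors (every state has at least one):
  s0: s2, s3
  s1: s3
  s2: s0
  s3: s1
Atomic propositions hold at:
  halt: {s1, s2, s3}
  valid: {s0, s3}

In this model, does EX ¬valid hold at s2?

Sat(¬valid) = {s1, s2}
Sat(EX ¬valid) = {s : some successor in {s1, s2}} = {s0, s3}
s2 ∉ Sat(EX ¬valid) = {s0, s3}, so the formula does not hold at s2.

No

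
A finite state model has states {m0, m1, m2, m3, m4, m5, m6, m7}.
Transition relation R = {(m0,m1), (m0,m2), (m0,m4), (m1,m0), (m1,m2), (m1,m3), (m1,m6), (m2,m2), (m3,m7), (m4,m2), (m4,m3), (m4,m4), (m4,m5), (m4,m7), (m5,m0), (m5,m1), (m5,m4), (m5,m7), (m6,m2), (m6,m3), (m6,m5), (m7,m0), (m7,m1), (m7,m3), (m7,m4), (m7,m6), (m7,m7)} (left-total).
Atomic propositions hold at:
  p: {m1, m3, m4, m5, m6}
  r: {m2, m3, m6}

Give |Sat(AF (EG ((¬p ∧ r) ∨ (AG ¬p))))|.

Sat(¬p) = {m0, m2, m7}
Sat(¬p ∧ r) = {m2}
AG ¬p: greatest fixpoint, start Z0 = {m0, m2, m7}, keep only states in Sat with every successor in Z. Z1 = {m2}; fixed.
Sat(AG ¬p) = {m2}
Sat((¬p ∧ r) ∨ (AG ¬p)) = {m2}
EG ((¬p ∧ r) ∨ (AG ¬p)): greatest fixpoint, start Z0 = {m2}, keep only states in Sat with some successor in Z. Already a fixed point.
Sat(EG ((¬p ∧ r) ∨ (AG ¬p))) = {m2}
AF (EG ((¬p ∧ r) ∨ (AG ¬p))): least fixpoint, start Z0 = {m2}, add states with every successor in Z. Already a fixed point.
Sat(AF (EG ((¬p ∧ r) ∨ (AG ¬p)))) = {m2}
|Sat(AF (EG ((¬p ∧ r) ∨ (AG ¬p))))| = |{m2}| = 1.

1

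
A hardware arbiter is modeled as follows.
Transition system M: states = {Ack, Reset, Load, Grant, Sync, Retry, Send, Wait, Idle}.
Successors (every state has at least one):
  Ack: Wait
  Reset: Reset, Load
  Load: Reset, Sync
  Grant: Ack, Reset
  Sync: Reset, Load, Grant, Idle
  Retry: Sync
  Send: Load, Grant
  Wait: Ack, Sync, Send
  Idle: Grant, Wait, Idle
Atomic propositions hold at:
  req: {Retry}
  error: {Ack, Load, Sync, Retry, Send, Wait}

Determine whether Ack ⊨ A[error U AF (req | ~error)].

Sat(~error) = {Reset, Grant, Idle}
Sat(req | ~error) = {Reset, Grant, Retry, Idle}
AF (req | ~error): least fixpoint, start Z0 = {Reset, Grant, Retry, Idle}, add states with every successor in Z. Already a fixed point.
Sat(AF (req | ~error)) = {Reset, Grant, Retry, Idle}
A[error U AF (req | ~error)]: least fixpoint, start Z0 = Sat(AF (req | ~error)) = {Reset, Grant, Retry, Idle}, add states in Sat(error) with every successor in Z. Already a fixed point.
Sat(A[error U AF (req | ~error)]) = {Reset, Grant, Retry, Idle}
Ack ∉ Sat(A[error U AF (req | ~error)]) = {Reset, Grant, Retry, Idle}, so the formula does not hold at Ack.

No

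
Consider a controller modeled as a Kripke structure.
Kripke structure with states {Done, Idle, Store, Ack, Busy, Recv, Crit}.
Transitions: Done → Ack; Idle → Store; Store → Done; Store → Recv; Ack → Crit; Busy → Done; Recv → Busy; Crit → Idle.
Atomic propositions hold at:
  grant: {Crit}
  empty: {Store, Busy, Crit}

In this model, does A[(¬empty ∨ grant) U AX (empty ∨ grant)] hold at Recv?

Sat(¬empty) = {Done, Idle, Ack, Recv}
Sat(¬empty ∨ grant) = {Done, Idle, Ack, Recv, Crit}
Sat(empty ∨ grant) = {Store, Busy, Crit}
Sat(AX (empty ∨ grant)) = {s : every successor in {Store, Busy, Crit}} = {Idle, Ack, Recv}
A[(¬empty ∨ grant) U AX (empty ∨ grant)]: least fixpoint, start Z0 = Sat(AX (empty ∨ grant)) = {Idle, Ack, Recv}, add states in Sat(¬empty ∨ grant) with every successor in Z. Z1 = {Done, Idle, Ack, Recv, Crit}; fixed.
Sat(A[(¬empty ∨ grant) U AX (empty ∨ grant)]) = {Done, Idle, Ack, Recv, Crit}
Recv ∈ Sat(A[(¬empty ∨ grant) U AX (empty ∨ grant)]) = {Done, Idle, Ack, Recv, Crit}, so the formula holds at Recv.

Yes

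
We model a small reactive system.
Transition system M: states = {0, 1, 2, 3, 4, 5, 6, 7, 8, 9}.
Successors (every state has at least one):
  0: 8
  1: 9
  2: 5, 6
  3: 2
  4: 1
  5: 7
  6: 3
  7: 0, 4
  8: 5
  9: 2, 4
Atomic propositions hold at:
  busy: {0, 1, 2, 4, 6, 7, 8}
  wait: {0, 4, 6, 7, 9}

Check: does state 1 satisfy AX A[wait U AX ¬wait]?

No

Sat(¬wait) = {1, 2, 3, 5, 8}
Sat(AX ¬wait) = {s : every successor in {1, 2, 3, 5, 8}} = {0, 3, 4, 6, 8}
A[wait U AX ¬wait]: least fixpoint, start Z0 = Sat(AX ¬wait) = {0, 3, 4, 6, 8}, add states in Sat(wait) with every successor in Z. Z1 = {0, 3, 4, 6, 7, 8}; fixed.
Sat(A[wait U AX ¬wait]) = {0, 3, 4, 6, 7, 8}
Sat(AX A[wait U AX ¬wait]) = {s : every successor in {0, 3, 4, 6, 7, 8}} = {0, 5, 6, 7}
1 ∉ Sat(AX A[wait U AX ¬wait]) = {0, 5, 6, 7}, so the formula does not hold at 1.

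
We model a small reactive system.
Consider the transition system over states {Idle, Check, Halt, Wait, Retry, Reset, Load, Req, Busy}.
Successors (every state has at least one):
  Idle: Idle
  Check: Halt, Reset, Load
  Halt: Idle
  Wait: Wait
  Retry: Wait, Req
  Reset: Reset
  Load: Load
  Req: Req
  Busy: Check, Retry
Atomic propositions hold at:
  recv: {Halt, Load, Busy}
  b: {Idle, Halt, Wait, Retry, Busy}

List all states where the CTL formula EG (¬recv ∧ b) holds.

Sat(¬recv) = {Idle, Check, Wait, Retry, Reset, Req}
Sat(¬recv ∧ b) = {Idle, Wait, Retry}
EG (¬recv ∧ b): greatest fixpoint, start Z0 = {Idle, Wait, Retry}, keep only states in Sat with some successor in Z. Already a fixed point.
Sat(EG (¬recv ∧ b)) = {Idle, Wait, Retry}

{Idle, Wait, Retry}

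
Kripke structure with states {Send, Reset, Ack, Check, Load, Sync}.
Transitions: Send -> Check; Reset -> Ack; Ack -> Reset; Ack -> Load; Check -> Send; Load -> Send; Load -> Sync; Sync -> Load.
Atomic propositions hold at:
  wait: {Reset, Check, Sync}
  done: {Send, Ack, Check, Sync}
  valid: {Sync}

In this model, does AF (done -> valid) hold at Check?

Sat(done -> valid) = {Reset, Load, Sync}
AF (done -> valid): least fixpoint, start Z0 = {Reset, Load, Sync}, add states with every successor in Z. Z1 = {Reset, Ack, Load, Sync}; fixed.
Sat(AF (done -> valid)) = {Reset, Ack, Load, Sync}
Check ∉ Sat(AF (done -> valid)) = {Reset, Ack, Load, Sync}, so the formula does not hold at Check.

No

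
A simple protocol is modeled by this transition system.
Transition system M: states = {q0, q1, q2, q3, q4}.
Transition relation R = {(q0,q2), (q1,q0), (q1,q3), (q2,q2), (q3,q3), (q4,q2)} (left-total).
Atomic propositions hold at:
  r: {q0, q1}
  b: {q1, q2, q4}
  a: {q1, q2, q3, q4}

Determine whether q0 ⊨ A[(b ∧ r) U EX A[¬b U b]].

Yes

Sat(b ∧ r) = {q1}
Sat(¬b) = {q0, q3}
A[¬b U b]: least fixpoint, start Z0 = Sat(b) = {q1, q2, q4}, add states in Sat(¬b) with every successor in Z. Z1 = {q0, q1, q2, q4}; fixed.
Sat(A[¬b U b]) = {q0, q1, q2, q4}
Sat(EX A[¬b U b]) = {s : some successor in {q0, q1, q2, q4}} = {q0, q1, q2, q4}
A[(b ∧ r) U EX A[¬b U b]]: least fixpoint, start Z0 = Sat(EX A[¬b U b]) = {q0, q1, q2, q4}, add states in Sat(b ∧ r) with every successor in Z. Already a fixed point.
Sat(A[(b ∧ r) U EX A[¬b U b]]) = {q0, q1, q2, q4}
q0 ∈ Sat(A[(b ∧ r) U EX A[¬b U b]]) = {q0, q1, q2, q4}, so the formula holds at q0.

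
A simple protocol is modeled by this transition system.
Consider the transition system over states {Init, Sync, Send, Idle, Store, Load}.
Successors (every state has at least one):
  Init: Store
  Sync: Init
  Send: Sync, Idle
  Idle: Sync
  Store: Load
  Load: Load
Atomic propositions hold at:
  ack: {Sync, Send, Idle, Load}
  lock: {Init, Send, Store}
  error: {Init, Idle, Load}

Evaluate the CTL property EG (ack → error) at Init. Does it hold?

Yes

Sat(ack → error) = {Init, Idle, Store, Load}
EG (ack → error): greatest fixpoint, start Z0 = {Init, Idle, Store, Load}, keep only states in Sat with some successor in Z. Z1 = {Init, Store, Load}; fixed.
Sat(EG (ack → error)) = {Init, Store, Load}
Init ∈ Sat(EG (ack → error)) = {Init, Store, Load}, so the formula holds at Init.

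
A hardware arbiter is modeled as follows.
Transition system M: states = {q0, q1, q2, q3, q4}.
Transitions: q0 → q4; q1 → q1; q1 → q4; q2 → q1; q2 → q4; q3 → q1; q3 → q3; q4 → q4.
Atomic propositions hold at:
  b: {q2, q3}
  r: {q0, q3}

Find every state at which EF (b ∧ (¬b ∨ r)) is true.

{q3}

Sat(¬b) = {q0, q1, q4}
Sat(¬b ∨ r) = {q0, q1, q3, q4}
Sat(b ∧ (¬b ∨ r)) = {q3}
EF (b ∧ (¬b ∨ r)): least fixpoint, start Z0 = {q3}, add states with some successor in Z. Already a fixed point.
Sat(EF (b ∧ (¬b ∨ r))) = {q3}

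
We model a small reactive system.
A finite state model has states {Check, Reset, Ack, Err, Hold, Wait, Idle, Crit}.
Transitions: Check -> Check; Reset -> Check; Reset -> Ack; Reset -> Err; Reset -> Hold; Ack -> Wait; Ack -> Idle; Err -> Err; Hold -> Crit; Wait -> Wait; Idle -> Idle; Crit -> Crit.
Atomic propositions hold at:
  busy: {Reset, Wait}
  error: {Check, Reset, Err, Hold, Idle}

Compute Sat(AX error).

Sat(AX error) = {s : every successor in {Check, Reset, Err, Hold, Idle}} = {Check, Err, Idle}

{Check, Err, Idle}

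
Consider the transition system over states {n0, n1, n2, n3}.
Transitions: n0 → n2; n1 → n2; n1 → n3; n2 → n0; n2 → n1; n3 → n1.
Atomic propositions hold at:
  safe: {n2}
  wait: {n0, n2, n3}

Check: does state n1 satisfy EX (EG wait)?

Yes

EG wait: greatest fixpoint, start Z0 = {n0, n2, n3}, keep only states in Sat with some successor in Z. Z1 = {n0, n2}; fixed.
Sat(EG wait) = {n0, n2}
Sat(EX (EG wait)) = {s : some successor in {n0, n2}} = {n0, n1, n2}
n1 ∈ Sat(EX (EG wait)) = {n0, n1, n2}, so the formula holds at n1.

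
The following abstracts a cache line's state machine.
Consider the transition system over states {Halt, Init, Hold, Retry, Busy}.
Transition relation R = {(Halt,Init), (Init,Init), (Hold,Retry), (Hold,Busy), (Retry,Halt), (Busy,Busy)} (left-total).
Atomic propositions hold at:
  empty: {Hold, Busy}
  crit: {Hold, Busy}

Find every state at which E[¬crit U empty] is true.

{Hold, Busy}

Sat(¬crit) = {Halt, Init, Retry}
E[¬crit U empty]: least fixpoint, start Z0 = Sat(empty) = {Hold, Busy}, add states in Sat(¬crit) with some successor in Z. Already a fixed point.
Sat(E[¬crit U empty]) = {Hold, Busy}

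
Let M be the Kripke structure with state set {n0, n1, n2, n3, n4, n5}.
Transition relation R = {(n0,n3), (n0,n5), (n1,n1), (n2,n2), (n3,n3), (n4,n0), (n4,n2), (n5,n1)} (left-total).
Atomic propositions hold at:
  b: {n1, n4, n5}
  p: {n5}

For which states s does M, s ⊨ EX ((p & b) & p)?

Sat(p & b) = {n5}
Sat((p & b) & p) = {n5}
Sat(EX ((p & b) & p)) = {s : some successor in {n5}} = {n0}

{n0}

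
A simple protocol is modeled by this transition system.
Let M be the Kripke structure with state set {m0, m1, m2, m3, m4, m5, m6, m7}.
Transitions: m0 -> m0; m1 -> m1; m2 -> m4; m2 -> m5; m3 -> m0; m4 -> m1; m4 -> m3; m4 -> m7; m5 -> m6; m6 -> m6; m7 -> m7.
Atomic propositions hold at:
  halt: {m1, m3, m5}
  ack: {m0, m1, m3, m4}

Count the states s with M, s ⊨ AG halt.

AG halt: greatest fixpoint, start Z0 = {m1, m3, m5}, keep only states in Sat with every successor in Z. Z1 = {m1}; fixed.
Sat(AG halt) = {m1}
|Sat(AG halt)| = |{m1}| = 1.

1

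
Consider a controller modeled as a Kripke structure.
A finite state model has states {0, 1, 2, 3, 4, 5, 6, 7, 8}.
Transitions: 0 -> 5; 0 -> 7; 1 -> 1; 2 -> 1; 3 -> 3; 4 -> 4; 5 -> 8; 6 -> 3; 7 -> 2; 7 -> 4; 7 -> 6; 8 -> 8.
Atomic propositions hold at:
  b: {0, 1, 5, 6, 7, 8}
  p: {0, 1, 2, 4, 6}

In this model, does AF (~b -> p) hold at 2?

Yes

Sat(~b) = {2, 3, 4}
Sat(~b -> p) = {0, 1, 2, 4, 5, 6, 7, 8}
AF (~b -> p): least fixpoint, start Z0 = {0, 1, 2, 4, 5, 6, 7, 8}, add states with every successor in Z. Already a fixed point.
Sat(AF (~b -> p)) = {0, 1, 2, 4, 5, 6, 7, 8}
2 ∈ Sat(AF (~b -> p)) = {0, 1, 2, 4, 5, 6, 7, 8}, so the formula holds at 2.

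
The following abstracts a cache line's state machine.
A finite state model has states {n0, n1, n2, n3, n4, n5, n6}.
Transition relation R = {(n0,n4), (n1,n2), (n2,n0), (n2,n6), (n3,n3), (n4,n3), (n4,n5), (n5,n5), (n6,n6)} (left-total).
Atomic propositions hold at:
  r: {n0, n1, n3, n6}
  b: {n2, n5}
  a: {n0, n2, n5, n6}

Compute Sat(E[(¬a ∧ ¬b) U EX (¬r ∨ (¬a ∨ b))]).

{n0, n1, n3, n4, n5}

Sat(¬a) = {n1, n3, n4}
Sat(¬b) = {n0, n1, n3, n4, n6}
Sat(¬a ∧ ¬b) = {n1, n3, n4}
Sat(¬r) = {n2, n4, n5}
Sat(¬a ∨ b) = {n1, n2, n3, n4, n5}
Sat(¬r ∨ (¬a ∨ b)) = {n1, n2, n3, n4, n5}
Sat(EX (¬r ∨ (¬a ∨ b))) = {s : some successor in {n1, n2, n3, n4, n5}} = {n0, n1, n3, n4, n5}
E[(¬a ∧ ¬b) U EX (¬r ∨ (¬a ∨ b))]: least fixpoint, start Z0 = Sat(EX (¬r ∨ (¬a ∨ b))) = {n0, n1, n3, n4, n5}, add states in Sat(¬a ∧ ¬b) with some successor in Z. Already a fixed point.
Sat(E[(¬a ∧ ¬b) U EX (¬r ∨ (¬a ∨ b))]) = {n0, n1, n3, n4, n5}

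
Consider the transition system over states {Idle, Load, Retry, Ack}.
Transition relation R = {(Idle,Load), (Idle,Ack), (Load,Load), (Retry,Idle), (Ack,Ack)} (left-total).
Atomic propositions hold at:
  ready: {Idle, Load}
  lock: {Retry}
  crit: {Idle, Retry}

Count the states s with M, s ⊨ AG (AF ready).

AF ready: least fixpoint, start Z0 = {Idle, Load}, add states with every successor in Z. Z1 = {Idle, Load, Retry}; fixed.
Sat(AF ready) = {Idle, Load, Retry}
AG (AF ready): greatest fixpoint, start Z0 = {Idle, Load, Retry}, keep only states in Sat with every successor in Z. Z1 = {Load, Retry}; Z2 = {Load}; fixed.
Sat(AG (AF ready)) = {Load}
|Sat(AG (AF ready))| = |{Load}| = 1.

1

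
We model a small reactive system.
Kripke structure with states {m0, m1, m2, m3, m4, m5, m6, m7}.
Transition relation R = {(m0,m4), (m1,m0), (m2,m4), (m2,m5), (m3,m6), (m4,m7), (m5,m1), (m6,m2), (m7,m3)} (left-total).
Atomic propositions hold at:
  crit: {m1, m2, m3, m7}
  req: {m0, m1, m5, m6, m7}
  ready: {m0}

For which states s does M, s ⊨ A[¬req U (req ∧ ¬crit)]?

Sat(¬req) = {m2, m3, m4}
Sat(¬crit) = {m0, m4, m5, m6}
Sat(req ∧ ¬crit) = {m0, m5, m6}
A[¬req U (req ∧ ¬crit)]: least fixpoint, start Z0 = Sat((req ∧ ¬crit)) = {m0, m5, m6}, add states in Sat(¬req) with every successor in Z. Z1 = {m0, m3, m5, m6}; fixed.
Sat(A[¬req U (req ∧ ¬crit)]) = {m0, m3, m5, m6}

{m0, m3, m5, m6}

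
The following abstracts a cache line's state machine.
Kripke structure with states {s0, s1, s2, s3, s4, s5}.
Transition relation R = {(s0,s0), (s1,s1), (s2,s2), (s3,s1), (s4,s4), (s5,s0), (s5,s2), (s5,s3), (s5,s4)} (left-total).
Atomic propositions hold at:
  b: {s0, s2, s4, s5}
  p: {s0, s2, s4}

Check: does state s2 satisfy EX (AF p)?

AF p: least fixpoint, start Z0 = {s0, s2, s4}, add states with every successor in Z. Already a fixed point.
Sat(AF p) = {s0, s2, s4}
Sat(EX (AF p)) = {s : some successor in {s0, s2, s4}} = {s0, s2, s4, s5}
s2 ∈ Sat(EX (AF p)) = {s0, s2, s4, s5}, so the formula holds at s2.

Yes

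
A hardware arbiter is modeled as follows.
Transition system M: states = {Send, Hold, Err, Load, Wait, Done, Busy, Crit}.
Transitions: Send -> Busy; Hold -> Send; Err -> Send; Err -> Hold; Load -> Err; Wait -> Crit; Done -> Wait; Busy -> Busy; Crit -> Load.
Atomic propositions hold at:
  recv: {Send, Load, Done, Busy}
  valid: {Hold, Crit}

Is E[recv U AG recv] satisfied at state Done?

No

AG recv: greatest fixpoint, start Z0 = {Send, Load, Done, Busy}, keep only states in Sat with every successor in Z. Z1 = {Send, Busy}; fixed.
Sat(AG recv) = {Send, Busy}
E[recv U AG recv]: least fixpoint, start Z0 = Sat(AG recv) = {Send, Busy}, add states in Sat(recv) with some successor in Z. Already a fixed point.
Sat(E[recv U AG recv]) = {Send, Busy}
Done ∉ Sat(E[recv U AG recv]) = {Send, Busy}, so the formula does not hold at Done.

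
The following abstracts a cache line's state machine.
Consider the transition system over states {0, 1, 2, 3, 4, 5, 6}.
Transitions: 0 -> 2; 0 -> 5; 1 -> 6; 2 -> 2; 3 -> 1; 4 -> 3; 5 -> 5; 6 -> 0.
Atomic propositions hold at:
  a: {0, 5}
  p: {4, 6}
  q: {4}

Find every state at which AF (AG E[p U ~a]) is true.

Sat(~a) = {1, 2, 3, 4, 6}
E[p U ~a]: least fixpoint, start Z0 = Sat(~a) = {1, 2, 3, 4, 6}, add states in Sat(p) with some successor in Z. Already a fixed point.
Sat(E[p U ~a]) = {1, 2, 3, 4, 6}
AG E[p U ~a]: greatest fixpoint, start Z0 = {1, 2, 3, 4, 6}, keep only states in Sat with every successor in Z. Z1 = {1, 2, 3, 4}; Z2 = {2, 3, 4}; Z3 = {2, 4}; Z4 = {2}; fixed.
Sat(AG E[p U ~a]) = {2}
AF (AG E[p U ~a]): least fixpoint, start Z0 = {2}, add states with every successor in Z. Already a fixed point.
Sat(AF (AG E[p U ~a])) = {2}

{2}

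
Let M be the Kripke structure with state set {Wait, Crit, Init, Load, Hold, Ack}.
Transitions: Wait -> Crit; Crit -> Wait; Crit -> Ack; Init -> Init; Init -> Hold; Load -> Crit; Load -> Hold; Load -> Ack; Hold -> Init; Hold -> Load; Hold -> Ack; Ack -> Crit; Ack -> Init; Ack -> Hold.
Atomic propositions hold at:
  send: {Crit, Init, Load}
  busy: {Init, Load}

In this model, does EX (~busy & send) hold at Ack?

Yes

Sat(~busy) = {Wait, Crit, Hold, Ack}
Sat(~busy & send) = {Crit}
Sat(EX (~busy & send)) = {s : some successor in {Crit}} = {Wait, Load, Ack}
Ack ∈ Sat(EX (~busy & send)) = {Wait, Load, Ack}, so the formula holds at Ack.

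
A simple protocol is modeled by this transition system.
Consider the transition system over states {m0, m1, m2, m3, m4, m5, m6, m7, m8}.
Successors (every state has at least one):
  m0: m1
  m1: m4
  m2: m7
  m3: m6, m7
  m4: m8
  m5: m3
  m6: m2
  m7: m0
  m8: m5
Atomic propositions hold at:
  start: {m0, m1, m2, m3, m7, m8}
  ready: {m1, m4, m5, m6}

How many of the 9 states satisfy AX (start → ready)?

3

Sat(start → ready) = {m1, m4, m5, m6}
Sat(AX (start → ready)) = {s : every successor in {m1, m4, m5, m6}} = {m0, m1, m8}
|Sat(AX (start → ready))| = |{m0, m1, m8}| = 3.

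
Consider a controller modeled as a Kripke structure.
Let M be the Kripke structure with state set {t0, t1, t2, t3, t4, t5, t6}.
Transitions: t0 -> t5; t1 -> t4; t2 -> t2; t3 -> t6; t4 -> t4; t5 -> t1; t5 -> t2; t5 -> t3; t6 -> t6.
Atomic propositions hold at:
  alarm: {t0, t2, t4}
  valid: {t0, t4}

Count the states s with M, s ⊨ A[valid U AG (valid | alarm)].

Sat(valid | alarm) = {t0, t2, t4}
AG (valid | alarm): greatest fixpoint, start Z0 = {t0, t2, t4}, keep only states in Sat with every successor in Z. Z1 = {t2, t4}; fixed.
Sat(AG (valid | alarm)) = {t2, t4}
A[valid U AG (valid | alarm)]: least fixpoint, start Z0 = Sat(AG (valid | alarm)) = {t2, t4}, add states in Sat(valid) with every successor in Z. Already a fixed point.
Sat(A[valid U AG (valid | alarm)]) = {t2, t4}
|Sat(A[valid U AG (valid | alarm)])| = |{t2, t4}| = 2.

2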